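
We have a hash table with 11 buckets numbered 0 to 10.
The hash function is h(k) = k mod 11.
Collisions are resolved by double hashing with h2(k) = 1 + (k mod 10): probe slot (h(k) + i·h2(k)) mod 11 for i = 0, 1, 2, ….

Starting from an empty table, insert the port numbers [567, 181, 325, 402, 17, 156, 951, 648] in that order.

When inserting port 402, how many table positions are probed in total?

567: h=6 → slot 6
181: h=5 → slot 5
325: h=6, h2=6, probe 6,1 → slot 1
402: h=6, h2=3, probe 6,9 → slot 9
17: h=6, h2=8, probe 6,3 → slot 3
156: h=2 → slot 2
951: h=5, h2=2, probe 5,7 → slot 7
648: h=10 → slot 10
Table: [—, 325, 156, 17, —, 181, 567, 951, —, 402, 648]

2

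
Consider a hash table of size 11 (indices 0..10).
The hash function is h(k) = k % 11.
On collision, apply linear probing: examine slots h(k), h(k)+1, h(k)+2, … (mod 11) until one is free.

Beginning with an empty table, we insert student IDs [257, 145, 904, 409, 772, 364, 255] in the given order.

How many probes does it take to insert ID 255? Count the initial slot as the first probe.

6

Insert 257: h=4, slot 4 empty => index 4.
Insert 145: h=2, slot 2 empty => index 2.
Insert 904: h=2, slot 2 occupied => index 3.
Insert 409: h=2, slots 2,3,4 occupied => index 5.
Insert 772: h=2, slots 2,3,4,5 occupied => index 6.
Insert 364: h=1, slot 1 empty => index 1.
Insert 255: h=2, slots 2,3,4,5,6 occupied => index 7.
Table: [-, 364, 145, 904, 257, 409, 772, 255, -, -, -]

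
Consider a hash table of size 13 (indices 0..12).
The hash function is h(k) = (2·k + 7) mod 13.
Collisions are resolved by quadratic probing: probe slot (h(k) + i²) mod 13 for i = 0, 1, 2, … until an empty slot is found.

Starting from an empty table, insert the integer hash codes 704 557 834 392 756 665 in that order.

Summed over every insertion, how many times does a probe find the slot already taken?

704 hashes to 11; slot 11 is free → place at 11.
557 hashes to 3; slot 3 is free → place at 3.
834 hashes to 11; 11 taken → place at 12.
392 hashes to 11; 11,12 taken → place at 2.
756 hashes to 11; 11,12,2 taken → place at 7.
665 hashes to 11; 11,12,2,7 taken → place at 1.
Table: [_, 665, 392, 557, _, _, _, 756, _, _, _, 704, 834]

10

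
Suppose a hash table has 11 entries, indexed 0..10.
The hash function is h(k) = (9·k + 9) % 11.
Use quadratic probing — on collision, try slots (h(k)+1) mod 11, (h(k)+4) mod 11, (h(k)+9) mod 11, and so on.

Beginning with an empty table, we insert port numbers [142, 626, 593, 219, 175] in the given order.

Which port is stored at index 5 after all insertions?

175

142 hashes to 0; slot 0 is free → place at 0.
626 hashes to 0; 0 taken → place at 1.
593 hashes to 0; 0,1 taken → place at 4.
219 hashes to 0; 0,1,4 taken → place at 9.
175 hashes to 0; 0,1,4,9 taken → place at 5.
Table: [142, 626, -, -, 593, 175, -, -, -, 219, -]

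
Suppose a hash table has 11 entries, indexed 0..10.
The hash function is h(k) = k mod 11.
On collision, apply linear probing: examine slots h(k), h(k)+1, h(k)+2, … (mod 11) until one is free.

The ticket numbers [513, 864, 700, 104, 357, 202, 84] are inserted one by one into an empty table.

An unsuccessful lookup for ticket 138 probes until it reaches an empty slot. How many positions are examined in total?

513 hashes to 7; slot 7 is free -> place at 7.
864 hashes to 6; slot 6 is free -> place at 6.
700 hashes to 7; 7 taken -> place at 8.
104 hashes to 5; slot 5 is free -> place at 5.
357 hashes to 5; 5,6,7,8 taken -> place at 9.
202 hashes to 4; slot 4 is free -> place at 4.
84 hashes to 7; 7,8,9 taken -> place at 10.
Table: [_, _, _, _, 202, 104, 864, 513, 700, 357, 84]
Lookup 138: h=6, probe 6,7,8,9,10,0 → slot 0 empty, not found.

6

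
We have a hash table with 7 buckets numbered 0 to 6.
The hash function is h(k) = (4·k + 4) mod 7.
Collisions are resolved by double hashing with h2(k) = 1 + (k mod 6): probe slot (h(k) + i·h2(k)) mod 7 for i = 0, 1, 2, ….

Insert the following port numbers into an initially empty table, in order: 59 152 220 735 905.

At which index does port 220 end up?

59 hashes to 2; slot 2 is free -> place at 2.
152 hashes to 3; slot 3 is free -> place at 3.
220 hashes to 2, h2=5; 2 taken -> place at 0.
735 hashes to 4; slot 4 is free -> place at 4.
905 hashes to 5; slot 5 is free -> place at 5.
Table: [220, -, 59, 152, 735, 905, -]

0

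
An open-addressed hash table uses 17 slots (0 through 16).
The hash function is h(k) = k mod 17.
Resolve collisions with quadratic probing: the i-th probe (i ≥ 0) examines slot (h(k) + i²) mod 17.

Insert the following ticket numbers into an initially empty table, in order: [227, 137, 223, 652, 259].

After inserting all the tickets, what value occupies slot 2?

223

227: h=6 -> slot 6
137: h=1 -> slot 1
223: h=2 -> slot 2
652: h=6, probe 6,7 -> slot 7
259: h=4 -> slot 4
Table: [_, 137, 223, _, 259, _, 227, 652, _, _, _, _, _, _, _, _, _]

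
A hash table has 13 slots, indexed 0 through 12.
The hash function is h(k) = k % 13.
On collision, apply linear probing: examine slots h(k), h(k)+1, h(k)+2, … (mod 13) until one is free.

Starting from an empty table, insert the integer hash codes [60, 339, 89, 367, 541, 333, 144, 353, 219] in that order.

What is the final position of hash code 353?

60 hashes to 8; slot 8 is free -> place at 8.
339 hashes to 1; slot 1 is free -> place at 1.
89 hashes to 11; slot 11 is free -> place at 11.
367 hashes to 3; slot 3 is free -> place at 3.
541 hashes to 8; 8 taken -> place at 9.
333 hashes to 8; 8,9 taken -> place at 10.
144 hashes to 1; 1 taken -> place at 2.
353 hashes to 2; 2,3 taken -> place at 4.
219 hashes to 11; 11 taken -> place at 12.
Table: [-, 339, 144, 367, 353, -, -, -, 60, 541, 333, 89, 219]

4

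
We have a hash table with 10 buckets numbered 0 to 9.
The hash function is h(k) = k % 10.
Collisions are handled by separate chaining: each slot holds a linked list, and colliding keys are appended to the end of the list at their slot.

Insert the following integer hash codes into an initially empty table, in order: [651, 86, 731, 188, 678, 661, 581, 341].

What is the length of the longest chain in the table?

Insert 651: h=1, bucket 1 empty -> new chain.
Insert 86: h=6, bucket 6 empty -> new chain.
Insert 731: h=1, bucket 1 nonempty -> append to chain.
Insert 188: h=8, bucket 8 empty -> new chain.
Insert 678: h=8, bucket 8 nonempty -> append to chain.
Insert 661: h=1, bucket 1 nonempty -> append to chain.
Insert 581: h=1, bucket 1 nonempty -> append to chain.
Insert 341: h=1, bucket 1 nonempty -> append to chain.
Final buckets:
0: _
1: 651 -> 731 -> 661 -> 581 -> 341
2: _
3: _
4: _
5: _
6: 86
7: _
8: 188 -> 678
9: _

5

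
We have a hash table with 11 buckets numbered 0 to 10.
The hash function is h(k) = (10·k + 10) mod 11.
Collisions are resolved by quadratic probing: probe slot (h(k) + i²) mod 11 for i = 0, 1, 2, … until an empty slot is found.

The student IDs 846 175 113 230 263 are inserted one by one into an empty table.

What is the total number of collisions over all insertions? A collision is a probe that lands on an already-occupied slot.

Insert 846: h=0, slot 0 empty => index 0.
Insert 175: h=0, slot 0 occupied => index 1.
Insert 113: h=7, slot 7 empty => index 7.
Insert 230: h=0, slots 0,1 occupied => index 4.
Insert 263: h=0, slots 0,1,4 occupied => index 9.
Table: [846, 175, —, —, 230, —, —, 113, —, 263, —]

6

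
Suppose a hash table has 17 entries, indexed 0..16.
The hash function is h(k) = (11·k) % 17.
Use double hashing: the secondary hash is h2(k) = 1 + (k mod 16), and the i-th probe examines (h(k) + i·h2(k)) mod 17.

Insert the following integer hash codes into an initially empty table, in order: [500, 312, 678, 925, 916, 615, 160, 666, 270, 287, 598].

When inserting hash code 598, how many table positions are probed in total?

3

500 hashes to 9; slot 9 is free → place at 9.
312 hashes to 15; slot 15 is free → place at 15.
678 hashes to 12; slot 12 is free → place at 12.
925 hashes to 9, h2=14; 9 taken → place at 6.
916 hashes to 12, h2=5; 12 taken → place at 0.
615 hashes to 16; slot 16 is free → place at 16.
160 hashes to 9, h2=1; 9 taken → place at 10.
666 hashes to 16, h2=11; 16,10 taken → place at 4.
270 hashes to 12, h2=15; 12,10 taken → place at 8.
287 hashes to 12, h2=16; 12 taken → place at 11.
598 hashes to 16, h2=7; 16,6 taken → place at 13.
Table: [916, —, —, —, 666, —, 925, —, 270, 500, 160, 287, 678, 598, —, 312, 615]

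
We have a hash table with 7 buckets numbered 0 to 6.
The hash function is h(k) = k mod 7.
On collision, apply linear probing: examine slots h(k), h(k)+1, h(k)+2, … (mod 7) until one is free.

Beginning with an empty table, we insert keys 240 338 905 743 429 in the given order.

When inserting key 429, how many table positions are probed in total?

4

240 hashes to 2; slot 2 is free => place at 2.
338 hashes to 2; 2 taken => place at 3.
905 hashes to 2; 2,3 taken => place at 4.
743 hashes to 1; slot 1 is free => place at 1.
429 hashes to 2; 2,3,4 taken => place at 5.
Table: [∅, 743, 240, 338, 905, 429, ∅]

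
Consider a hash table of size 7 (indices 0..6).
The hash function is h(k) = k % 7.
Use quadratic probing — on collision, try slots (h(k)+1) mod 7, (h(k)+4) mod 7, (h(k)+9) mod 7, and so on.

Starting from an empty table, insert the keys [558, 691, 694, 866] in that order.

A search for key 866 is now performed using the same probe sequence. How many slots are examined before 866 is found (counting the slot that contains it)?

3

Insert 558: h=5, slot 5 empty → index 5.
Insert 691: h=5, slot 5 occupied → index 6.
Insert 694: h=1, slot 1 empty → index 1.
Insert 866: h=5, slots 5,6 occupied → index 2.
Table: [., 694, 866, ., ., 558, 691]
Lookup 866: h=5, probe 5,6,2 → found at 2.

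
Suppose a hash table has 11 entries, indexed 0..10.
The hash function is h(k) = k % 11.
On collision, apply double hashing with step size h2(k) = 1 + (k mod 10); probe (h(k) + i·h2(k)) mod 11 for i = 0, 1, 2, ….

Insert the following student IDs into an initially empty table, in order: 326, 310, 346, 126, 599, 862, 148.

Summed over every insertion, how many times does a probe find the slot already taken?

Insert 326: h=7, slot 7 empty → index 7.
Insert 310: h=2, slot 2 empty → index 2.
Insert 346: h=5, slot 5 empty → index 5.
Insert 126: h=5, h2=7, slot 5 occupied → index 1.
Insert 599: h=5, h2=10, slot 5 occupied → index 4.
Insert 862: h=4, h2=3, slots 4,7 occupied → index 10.
Insert 148: h=5, h2=9, slot 5 occupied → index 3.
Table: [∅, 126, 310, 148, 599, 346, ∅, 326, ∅, ∅, 862]

5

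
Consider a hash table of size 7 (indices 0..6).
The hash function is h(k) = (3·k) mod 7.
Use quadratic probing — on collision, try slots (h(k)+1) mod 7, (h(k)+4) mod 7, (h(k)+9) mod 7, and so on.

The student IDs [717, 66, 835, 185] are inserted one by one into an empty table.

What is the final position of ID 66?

Insert 717: h=2, slot 2 empty → index 2.
Insert 66: h=2, slot 2 occupied → index 3.
Insert 835: h=6, slot 6 empty → index 6.
Insert 185: h=2, slots 2,3,6 occupied → index 4.
Table: [_, _, 717, 66, 185, _, 835]

3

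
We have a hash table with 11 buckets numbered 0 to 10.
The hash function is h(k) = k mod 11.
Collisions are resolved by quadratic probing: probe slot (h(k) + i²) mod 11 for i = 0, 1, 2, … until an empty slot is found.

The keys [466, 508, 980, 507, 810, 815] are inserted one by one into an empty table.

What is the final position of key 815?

466: h=4 → slot 4
508: h=2 → slot 2
980: h=1 → slot 1
507: h=1, probe 1,2,5 → slot 5
810: h=7 → slot 7
815: h=1, probe 1,2,5,10 → slot 10
Table: [., 980, 508, ., 466, 507, ., 810, ., ., 815]

10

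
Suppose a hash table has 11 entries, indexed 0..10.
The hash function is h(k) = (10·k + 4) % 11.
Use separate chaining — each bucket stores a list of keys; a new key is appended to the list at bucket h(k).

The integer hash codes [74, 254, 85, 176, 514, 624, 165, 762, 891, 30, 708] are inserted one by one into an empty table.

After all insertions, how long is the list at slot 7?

5

Insert 74: h=7, bucket 7 empty -> new chain.
Insert 254: h=3, bucket 3 empty -> new chain.
Insert 85: h=7, bucket 7 nonempty -> append to chain.
Insert 176: h=4, bucket 4 empty -> new chain.
Insert 514: h=7, bucket 7 nonempty -> append to chain.
Insert 624: h=7, bucket 7 nonempty -> append to chain.
Insert 165: h=4, bucket 4 nonempty -> append to chain.
Insert 762: h=1, bucket 1 empty -> new chain.
Insert 891: h=4, bucket 4 nonempty -> append to chain.
Insert 30: h=7, bucket 7 nonempty -> append to chain.
Insert 708: h=0, bucket 0 empty -> new chain.
Final buckets:
0: 708
1: 762
2: ∅
3: 254
4: 176 -> 165 -> 891
5: ∅
6: ∅
7: 74 -> 85 -> 514 -> 624 -> 30
8: ∅
9: ∅
10: ∅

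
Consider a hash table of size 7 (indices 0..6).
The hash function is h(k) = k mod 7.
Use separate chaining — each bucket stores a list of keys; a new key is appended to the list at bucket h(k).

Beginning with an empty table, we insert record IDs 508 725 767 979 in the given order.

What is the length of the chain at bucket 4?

3

508 -> bucket 4
725 -> bucket 4 (collision)
767 -> bucket 4 (collision)
979 -> bucket 6
Final buckets:
0: .
1: .
2: .
3: .
4: 508 -> 725 -> 767
5: .
6: 979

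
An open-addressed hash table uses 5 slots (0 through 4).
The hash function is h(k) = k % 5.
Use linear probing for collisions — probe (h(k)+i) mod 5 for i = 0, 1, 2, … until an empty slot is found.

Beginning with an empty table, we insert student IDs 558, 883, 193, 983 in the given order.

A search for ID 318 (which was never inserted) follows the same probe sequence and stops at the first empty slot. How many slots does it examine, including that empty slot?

Insert 558: h=3, slot 3 empty => index 3.
Insert 883: h=3, slot 3 occupied => index 4.
Insert 193: h=3, slots 3,4 occupied => index 0.
Insert 983: h=3, slots 3,4,0 occupied => index 1.
Table: [193, 983, _, 558, 883]
Lookup 318: h=3, probe 3,4,0,1,2 → slot 2 empty, not found.

5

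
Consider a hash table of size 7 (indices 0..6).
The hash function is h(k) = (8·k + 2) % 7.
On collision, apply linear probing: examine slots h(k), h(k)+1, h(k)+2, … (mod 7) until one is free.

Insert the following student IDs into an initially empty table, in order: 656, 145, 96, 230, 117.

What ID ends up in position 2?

96

656: h=0 -> slot 0
145: h=0, probe 0,1 -> slot 1
96: h=0, probe 0,1,2 -> slot 2
230: h=1, probe 1,2,3 -> slot 3
117: h=0, probe 0,1,2,3,4 -> slot 4
Table: [656, 145, 96, 230, 117, —, —]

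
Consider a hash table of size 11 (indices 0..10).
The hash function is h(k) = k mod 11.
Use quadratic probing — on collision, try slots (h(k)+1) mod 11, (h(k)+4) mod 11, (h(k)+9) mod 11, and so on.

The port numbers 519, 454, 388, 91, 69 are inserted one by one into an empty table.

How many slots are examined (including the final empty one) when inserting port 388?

2

Insert 519: h=2, slot 2 empty => index 2.
Insert 454: h=3, slot 3 empty => index 3.
Insert 388: h=3, slot 3 occupied => index 4.
Insert 91: h=3, slots 3,4 occupied => index 7.
Insert 69: h=3, slots 3,4,7 occupied => index 1.
Table: [∅, 69, 519, 454, 388, ∅, ∅, 91, ∅, ∅, ∅]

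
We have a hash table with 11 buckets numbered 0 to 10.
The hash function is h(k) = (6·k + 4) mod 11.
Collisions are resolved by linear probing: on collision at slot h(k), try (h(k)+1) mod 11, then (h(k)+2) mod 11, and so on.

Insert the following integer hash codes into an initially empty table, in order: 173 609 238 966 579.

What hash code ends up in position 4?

Insert 173: h=8, slot 8 empty => index 8.
Insert 609: h=6, slot 6 empty => index 6.
Insert 238: h=2, slot 2 empty => index 2.
Insert 966: h=3, slot 3 empty => index 3.
Insert 579: h=2, slots 2,3 occupied => index 4.
Table: [_, _, 238, 966, 579, _, 609, _, 173, _, _]

579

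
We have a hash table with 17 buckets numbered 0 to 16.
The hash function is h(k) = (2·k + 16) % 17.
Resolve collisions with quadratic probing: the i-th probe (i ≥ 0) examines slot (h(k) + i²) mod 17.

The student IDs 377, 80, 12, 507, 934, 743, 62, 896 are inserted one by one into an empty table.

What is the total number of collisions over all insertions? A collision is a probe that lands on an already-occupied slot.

377 hashes to 5; slot 5 is free → place at 5.
80 hashes to 6; slot 6 is free → place at 6.
12 hashes to 6; 6 taken → place at 7.
507 hashes to 10; slot 10 is free → place at 10.
934 hashes to 14; slot 14 is free → place at 14.
743 hashes to 6; 6,7,10 taken → place at 15.
62 hashes to 4; slot 4 is free → place at 4.
896 hashes to 6; 6,7,10,15,5,14 taken → place at 8.
Table: [., ., ., ., 62, 377, 80, 12, 896, ., 507, ., ., ., 934, 743, .]

10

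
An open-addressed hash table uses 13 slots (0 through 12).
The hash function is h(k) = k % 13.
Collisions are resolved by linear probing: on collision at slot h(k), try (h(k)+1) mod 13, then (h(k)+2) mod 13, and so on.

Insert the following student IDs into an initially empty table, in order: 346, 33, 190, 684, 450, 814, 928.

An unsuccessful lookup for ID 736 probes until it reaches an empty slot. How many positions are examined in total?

346: h=8 -> slot 8
33: h=7 -> slot 7
190: h=8, probe 8,9 -> slot 9
684: h=8, probe 8,9,10 -> slot 10
450: h=8, probe 8,9,10,11 -> slot 11
814: h=8, probe 8,9,10,11,12 -> slot 12
928: h=5 -> slot 5
Table: [_, _, _, _, _, 928, _, 33, 346, 190, 684, 450, 814]
Lookup 736: h=8, probe 8,9,10,11,12,0 → slot 0 empty, not found.

6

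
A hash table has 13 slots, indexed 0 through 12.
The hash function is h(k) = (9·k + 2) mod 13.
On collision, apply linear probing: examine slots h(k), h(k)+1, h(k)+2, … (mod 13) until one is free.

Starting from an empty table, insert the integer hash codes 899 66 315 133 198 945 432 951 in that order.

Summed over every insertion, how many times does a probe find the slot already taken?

11

899 hashes to 7; slot 7 is free => place at 7.
66 hashes to 11; slot 11 is free => place at 11.
315 hashes to 3; slot 3 is free => place at 3.
133 hashes to 3; 3 taken => place at 4.
198 hashes to 3; 3,4 taken => place at 5.
945 hashes to 5; 5 taken => place at 6.
432 hashes to 3; 3,4,5,6,7 taken => place at 8.
951 hashes to 7; 7,8 taken => place at 9.
Table: [∅, ∅, ∅, 315, 133, 198, 945, 899, 432, 951, ∅, 66, ∅]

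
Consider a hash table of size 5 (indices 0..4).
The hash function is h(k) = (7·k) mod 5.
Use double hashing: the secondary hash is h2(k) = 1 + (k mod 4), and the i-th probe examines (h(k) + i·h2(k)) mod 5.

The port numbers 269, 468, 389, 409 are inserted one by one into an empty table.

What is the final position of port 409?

2

269: h=3 → slot 3
468: h=1 → slot 1
389: h=3, h2=2, probe 3,0 → slot 0
409: h=3, h2=2, probe 3,0,2 → slot 2
Table: [389, 468, 409, 269, ∅]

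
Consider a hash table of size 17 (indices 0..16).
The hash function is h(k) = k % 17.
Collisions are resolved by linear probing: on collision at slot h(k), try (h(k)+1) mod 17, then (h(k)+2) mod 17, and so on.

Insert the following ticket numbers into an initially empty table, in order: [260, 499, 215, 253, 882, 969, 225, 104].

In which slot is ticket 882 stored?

260: h=5 → slot 5
499: h=6 → slot 6
215: h=11 → slot 11
253: h=15 → slot 15
882: h=15, probe 15,16 → slot 16
969: h=0 → slot 0
225: h=4 → slot 4
104: h=2 → slot 2
Table: [969, ., 104, ., 225, 260, 499, ., ., ., ., 215, ., ., ., 253, 882]

16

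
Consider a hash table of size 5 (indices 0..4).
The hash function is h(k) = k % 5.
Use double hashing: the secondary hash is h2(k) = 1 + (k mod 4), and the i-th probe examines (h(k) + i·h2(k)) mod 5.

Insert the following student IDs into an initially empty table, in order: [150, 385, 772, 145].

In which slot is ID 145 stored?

4

150 hashes to 0; slot 0 is free -> place at 0.
385 hashes to 0, h2=2; 0 taken -> place at 2.
772 hashes to 2, h2=1; 2 taken -> place at 3.
145 hashes to 0, h2=2; 0,2 taken -> place at 4.
Table: [150, ∅, 385, 772, 145]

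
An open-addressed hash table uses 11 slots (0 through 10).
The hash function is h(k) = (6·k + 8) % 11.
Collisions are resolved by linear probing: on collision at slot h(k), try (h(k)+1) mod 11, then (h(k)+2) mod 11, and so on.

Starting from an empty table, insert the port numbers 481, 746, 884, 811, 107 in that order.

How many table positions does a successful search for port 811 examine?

481: h=1 → slot 1
746: h=7 → slot 7
884: h=10 → slot 10
811: h=1, probe 1,2 → slot 2
107: h=1, probe 1,2,3 → slot 3
Table: [-, 481, 811, 107, -, -, -, 746, -, -, 884]
Lookup 811: h=1, probe 1,2 → found at 2.

2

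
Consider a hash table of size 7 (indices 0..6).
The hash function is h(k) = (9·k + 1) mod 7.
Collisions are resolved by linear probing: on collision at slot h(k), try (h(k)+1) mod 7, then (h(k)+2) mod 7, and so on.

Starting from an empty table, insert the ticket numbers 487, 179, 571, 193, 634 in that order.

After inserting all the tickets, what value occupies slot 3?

487 hashes to 2; slot 2 is free → place at 2.
179 hashes to 2; 2 taken → place at 3.
571 hashes to 2; 2,3 taken → place at 4.
193 hashes to 2; 2,3,4 taken → place at 5.
634 hashes to 2; 2,3,4,5 taken → place at 6.
Table: [., ., 487, 179, 571, 193, 634]

179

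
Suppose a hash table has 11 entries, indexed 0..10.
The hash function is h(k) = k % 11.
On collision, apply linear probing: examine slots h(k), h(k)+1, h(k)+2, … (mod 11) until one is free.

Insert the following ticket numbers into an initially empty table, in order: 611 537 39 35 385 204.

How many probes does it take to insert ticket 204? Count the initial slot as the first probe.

Insert 611: h=6, slot 6 empty => index 6.
Insert 537: h=9, slot 9 empty => index 9.
Insert 39: h=6, slot 6 occupied => index 7.
Insert 35: h=2, slot 2 empty => index 2.
Insert 385: h=0, slot 0 empty => index 0.
Insert 204: h=6, slots 6,7 occupied => index 8.
Table: [385, -, 35, -, -, -, 611, 39, 204, 537, -]

3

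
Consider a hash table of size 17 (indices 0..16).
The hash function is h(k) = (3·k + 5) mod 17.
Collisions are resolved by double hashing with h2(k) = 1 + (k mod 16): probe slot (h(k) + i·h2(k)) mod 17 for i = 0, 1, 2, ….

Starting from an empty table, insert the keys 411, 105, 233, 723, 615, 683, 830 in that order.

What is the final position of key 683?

9

Insert 411: h=14, slot 14 empty → index 14.
Insert 105: h=14, h2=10, slot 14 occupied → index 7.
Insert 233: h=7, h2=10, slot 7 occupied → index 0.
Insert 723: h=15, slot 15 empty → index 15.
Insert 615: h=14, h2=8, slot 14 occupied → index 5.
Insert 683: h=14, h2=12, slot 14 occupied → index 9.
Insert 830: h=13, slot 13 empty → index 13.
Table: [233, —, —, —, —, 615, —, 105, —, 683, —, —, —, 830, 411, 723, —]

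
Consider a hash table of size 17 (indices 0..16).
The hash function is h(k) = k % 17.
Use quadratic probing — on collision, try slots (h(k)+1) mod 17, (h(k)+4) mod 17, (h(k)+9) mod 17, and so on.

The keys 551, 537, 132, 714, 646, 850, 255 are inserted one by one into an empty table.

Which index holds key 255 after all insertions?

9

Insert 551: h=7, slot 7 empty -> index 7.
Insert 537: h=10, slot 10 empty -> index 10.
Insert 132: h=13, slot 13 empty -> index 13.
Insert 714: h=0, slot 0 empty -> index 0.
Insert 646: h=0, slot 0 occupied -> index 1.
Insert 850: h=0, slots 0,1 occupied -> index 4.
Insert 255: h=0, slots 0,1,4 occupied -> index 9.
Table: [714, 646, -, -, 850, -, -, 551, -, 255, 537, -, -, 132, -, -, -]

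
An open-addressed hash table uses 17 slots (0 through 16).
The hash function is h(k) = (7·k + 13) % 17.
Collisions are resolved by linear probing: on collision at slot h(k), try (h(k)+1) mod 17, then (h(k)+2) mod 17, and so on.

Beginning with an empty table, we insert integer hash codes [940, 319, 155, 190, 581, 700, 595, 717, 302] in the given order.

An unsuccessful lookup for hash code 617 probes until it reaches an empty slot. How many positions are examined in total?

940 hashes to 14; slot 14 is free → place at 14.
319 hashes to 2; slot 2 is free → place at 2.
155 hashes to 10; slot 10 is free → place at 10.
190 hashes to 0; slot 0 is free → place at 0.
581 hashes to 0; 0 taken → place at 1.
700 hashes to 0; 0,1,2 taken → place at 3.
595 hashes to 13; slot 13 is free → place at 13.
717 hashes to 0; 0,1,2,3 taken → place at 4.
302 hashes to 2; 2,3,4 taken → place at 5.
Table: [190, 581, 319, 700, 717, 302, _, _, _, _, 155, _, _, 595, 940, _, _]
Lookup 617: h=14, probe 14,15 → slot 15 empty, not found.

2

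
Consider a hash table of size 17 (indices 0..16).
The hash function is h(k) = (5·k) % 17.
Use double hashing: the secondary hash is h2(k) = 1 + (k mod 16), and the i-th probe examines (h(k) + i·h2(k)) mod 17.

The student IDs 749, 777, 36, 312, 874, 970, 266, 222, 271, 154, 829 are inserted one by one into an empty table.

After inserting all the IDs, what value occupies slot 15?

749 hashes to 5; slot 5 is free => place at 5.
777 hashes to 9; slot 9 is free => place at 9.
36 hashes to 10; slot 10 is free => place at 10.
312 hashes to 13; slot 13 is free => place at 13.
874 hashes to 1; slot 1 is free => place at 1.
970 hashes to 5, h2=11; 5 taken => place at 16.
266 hashes to 4; slot 4 is free => place at 4.
222 hashes to 5, h2=15; 5 taken => place at 3.
271 hashes to 12; slot 12 is free => place at 12.
154 hashes to 5, h2=11; 5,16,10,4 taken => place at 15.
829 hashes to 14; slot 14 is free => place at 14.
Table: [∅, 874, ∅, 222, 266, 749, ∅, ∅, ∅, 777, 36, ∅, 271, 312, 829, 154, 970]

154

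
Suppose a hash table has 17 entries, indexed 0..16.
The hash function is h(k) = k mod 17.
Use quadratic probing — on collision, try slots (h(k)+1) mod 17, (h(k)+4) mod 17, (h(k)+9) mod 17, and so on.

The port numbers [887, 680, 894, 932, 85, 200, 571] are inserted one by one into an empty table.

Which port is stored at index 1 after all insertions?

85

Insert 887: h=3, slot 3 empty => index 3.
Insert 680: h=0, slot 0 empty => index 0.
Insert 894: h=10, slot 10 empty => index 10.
Insert 932: h=14, slot 14 empty => index 14.
Insert 85: h=0, slot 0 occupied => index 1.
Insert 200: h=13, slot 13 empty => index 13.
Insert 571: h=10, slot 10 occupied => index 11.
Table: [680, 85, —, 887, —, —, —, —, —, —, 894, 571, —, 200, 932, —, —]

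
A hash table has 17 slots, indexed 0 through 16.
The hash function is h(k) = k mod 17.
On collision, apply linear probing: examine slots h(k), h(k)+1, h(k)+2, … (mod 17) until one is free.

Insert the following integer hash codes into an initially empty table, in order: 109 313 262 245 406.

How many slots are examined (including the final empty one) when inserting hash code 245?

109: h=7 => slot 7
313: h=7, probe 7,8 => slot 8
262: h=7, probe 7,8,9 => slot 9
245: h=7, probe 7,8,9,10 => slot 10
406: h=15 => slot 15
Table: [., ., ., ., ., ., ., 109, 313, 262, 245, ., ., ., ., 406, .]

4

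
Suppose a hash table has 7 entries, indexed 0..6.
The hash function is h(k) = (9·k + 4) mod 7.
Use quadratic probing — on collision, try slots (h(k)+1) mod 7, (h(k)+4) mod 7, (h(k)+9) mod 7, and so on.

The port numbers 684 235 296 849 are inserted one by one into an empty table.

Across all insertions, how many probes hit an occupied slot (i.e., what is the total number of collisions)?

1

684 hashes to 0; slot 0 is free => place at 0.
235 hashes to 5; slot 5 is free => place at 5.
296 hashes to 1; slot 1 is free => place at 1.
849 hashes to 1; 1 taken => place at 2.
Table: [684, 296, 849, -, -, 235, -]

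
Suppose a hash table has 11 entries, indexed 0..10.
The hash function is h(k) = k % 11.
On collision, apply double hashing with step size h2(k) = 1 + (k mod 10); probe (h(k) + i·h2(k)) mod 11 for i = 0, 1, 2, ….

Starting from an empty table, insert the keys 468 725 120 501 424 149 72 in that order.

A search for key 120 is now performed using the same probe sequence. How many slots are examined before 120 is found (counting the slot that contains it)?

2

468: h=6 => slot 6
725: h=10 => slot 10
120: h=10, h2=1, probe 10,0 => slot 0
501: h=6, h2=2, probe 6,8 => slot 8
424: h=6, h2=5, probe 6,0,5 => slot 5
149: h=6, h2=10, probe 6,5,4 => slot 4
72: h=6, h2=3, probe 6,9 => slot 9
Table: [120, -, -, -, 149, 424, 468, -, 501, 72, 725]
Lookup 120: h=10, h2=1, probe 10,0 → found at 0.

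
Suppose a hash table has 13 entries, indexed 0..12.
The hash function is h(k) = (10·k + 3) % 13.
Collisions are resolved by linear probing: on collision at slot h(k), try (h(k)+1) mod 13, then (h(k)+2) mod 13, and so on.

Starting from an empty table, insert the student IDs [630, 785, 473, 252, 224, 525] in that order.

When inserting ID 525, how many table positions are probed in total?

630 hashes to 11; slot 11 is free -> place at 11.
785 hashes to 1; slot 1 is free -> place at 1.
473 hashes to 1; 1 taken -> place at 2.
252 hashes to 1; 1,2 taken -> place at 3.
224 hashes to 7; slot 7 is free -> place at 7.
525 hashes to 1; 1,2,3 taken -> place at 4.
Table: [—, 785, 473, 252, 525, —, —, 224, —, —, —, 630, —]

4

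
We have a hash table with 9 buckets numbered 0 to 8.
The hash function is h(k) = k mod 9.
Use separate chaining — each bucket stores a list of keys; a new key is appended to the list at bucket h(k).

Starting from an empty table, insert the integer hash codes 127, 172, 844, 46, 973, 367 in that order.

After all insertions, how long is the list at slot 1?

4

Insert 127: h=1, bucket 1 empty → new chain.
Insert 172: h=1, bucket 1 nonempty → append to chain.
Insert 844: h=7, bucket 7 empty → new chain.
Insert 46: h=1, bucket 1 nonempty → append to chain.
Insert 973: h=1, bucket 1 nonempty → append to chain.
Insert 367: h=7, bucket 7 nonempty → append to chain.
Final buckets:
0: -
1: 127 -> 172 -> 46 -> 973
2: -
3: -
4: -
5: -
6: -
7: 844 -> 367
8: -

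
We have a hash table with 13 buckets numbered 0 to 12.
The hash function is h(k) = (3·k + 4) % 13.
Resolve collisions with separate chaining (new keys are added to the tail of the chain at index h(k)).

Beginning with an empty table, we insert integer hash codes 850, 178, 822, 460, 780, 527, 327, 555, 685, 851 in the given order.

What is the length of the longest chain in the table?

Insert 850: h=6, bucket 6 empty -> new chain.
Insert 178: h=5, bucket 5 empty -> new chain.
Insert 822: h=0, bucket 0 empty -> new chain.
Insert 460: h=6, bucket 6 nonempty -> append to chain.
Insert 780: h=4, bucket 4 empty -> new chain.
Insert 527: h=12, bucket 12 empty -> new chain.
Insert 327: h=10, bucket 10 empty -> new chain.
Insert 555: h=5, bucket 5 nonempty -> append to chain.
Insert 685: h=5, bucket 5 nonempty -> append to chain.
Insert 851: h=9, bucket 9 empty -> new chain.
Final buckets:
0: 822
1: —
2: —
3: —
4: 780
5: 178 -> 555 -> 685
6: 850 -> 460
7: —
8: —
9: 851
10: 327
11: —
12: 527

3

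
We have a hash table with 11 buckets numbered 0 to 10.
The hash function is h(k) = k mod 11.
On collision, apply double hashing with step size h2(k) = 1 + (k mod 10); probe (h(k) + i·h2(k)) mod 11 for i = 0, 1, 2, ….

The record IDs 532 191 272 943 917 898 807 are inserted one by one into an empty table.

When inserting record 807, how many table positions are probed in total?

Insert 532: h=4, slot 4 empty -> index 4.
Insert 191: h=4, h2=2, slot 4 occupied -> index 6.
Insert 272: h=8, slot 8 empty -> index 8.
Insert 943: h=8, h2=4, slot 8 occupied -> index 1.
Insert 917: h=4, h2=8, slots 4,1 occupied -> index 9.
Insert 898: h=7, slot 7 empty -> index 7.
Insert 807: h=4, h2=8, slots 4,1,9,6 occupied -> index 3.
Table: [., 943, ., 807, 532, ., 191, 898, 272, 917, .]

5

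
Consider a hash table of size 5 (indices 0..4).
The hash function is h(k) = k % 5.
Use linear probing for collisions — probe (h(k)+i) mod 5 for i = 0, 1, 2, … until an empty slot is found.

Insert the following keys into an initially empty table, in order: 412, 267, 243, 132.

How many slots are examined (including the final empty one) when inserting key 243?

412: h=2 → slot 2
267: h=2, probe 2,3 → slot 3
243: h=3, probe 3,4 → slot 4
132: h=2, probe 2,3,4,0 → slot 0
Table: [132, _, 412, 267, 243]

2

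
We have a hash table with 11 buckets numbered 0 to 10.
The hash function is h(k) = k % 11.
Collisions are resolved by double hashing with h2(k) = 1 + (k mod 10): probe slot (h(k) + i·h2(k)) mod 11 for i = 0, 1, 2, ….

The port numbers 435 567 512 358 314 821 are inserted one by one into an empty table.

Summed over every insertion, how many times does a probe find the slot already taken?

435: h=6 => slot 6
567: h=6, h2=8, probe 6,3 => slot 3
512: h=6, h2=3, probe 6,9 => slot 9
358: h=6, h2=9, probe 6,4 => slot 4
314: h=6, h2=5, probe 6,0 => slot 0
821: h=7 => slot 7
Table: [314, ., ., 567, 358, ., 435, 821, ., 512, .]

4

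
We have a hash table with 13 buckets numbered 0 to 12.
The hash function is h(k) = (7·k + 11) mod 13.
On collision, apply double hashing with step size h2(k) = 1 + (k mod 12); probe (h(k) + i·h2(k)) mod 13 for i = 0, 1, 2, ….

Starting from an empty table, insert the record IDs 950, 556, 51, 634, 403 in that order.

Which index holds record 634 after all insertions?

1

950: h=5 → slot 5
556: h=3 → slot 3
51: h=4 → slot 4
634: h=3, h2=11, probe 3,1 → slot 1
403: h=11 → slot 11
Table: [—, 634, —, 556, 51, 950, —, —, —, —, —, 403, —]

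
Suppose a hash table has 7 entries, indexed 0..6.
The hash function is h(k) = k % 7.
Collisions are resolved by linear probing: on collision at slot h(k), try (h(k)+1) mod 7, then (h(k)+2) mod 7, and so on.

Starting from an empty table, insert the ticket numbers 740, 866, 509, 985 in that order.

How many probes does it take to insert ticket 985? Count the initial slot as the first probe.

740: h=5 -> slot 5
866: h=5, probe 5,6 -> slot 6
509: h=5, probe 5,6,0 -> slot 0
985: h=5, probe 5,6,0,1 -> slot 1
Table: [509, 985, ., ., ., 740, 866]

4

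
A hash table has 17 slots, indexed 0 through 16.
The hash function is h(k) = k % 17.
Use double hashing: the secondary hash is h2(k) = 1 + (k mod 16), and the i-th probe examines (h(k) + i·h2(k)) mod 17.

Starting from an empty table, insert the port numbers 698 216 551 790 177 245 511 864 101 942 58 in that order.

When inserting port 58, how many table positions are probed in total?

4

698: h=1 => slot 1
216: h=12 => slot 12
551: h=7 => slot 7
790: h=8 => slot 8
177: h=7, h2=2, probe 7,9 => slot 9
245: h=7, h2=6, probe 7,13 => slot 13
511: h=1, h2=16, probe 1,0 => slot 0
864: h=14 => slot 14
101: h=16 => slot 16
942: h=7, h2=15, probe 7,5 => slot 5
58: h=7, h2=11, probe 7,1,12,6 => slot 6
Table: [511, 698, ∅, ∅, ∅, 942, 58, 551, 790, 177, ∅, ∅, 216, 245, 864, ∅, 101]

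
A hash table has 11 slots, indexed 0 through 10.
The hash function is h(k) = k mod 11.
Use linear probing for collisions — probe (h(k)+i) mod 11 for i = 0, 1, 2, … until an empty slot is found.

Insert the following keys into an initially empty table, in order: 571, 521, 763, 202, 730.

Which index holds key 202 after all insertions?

6

Insert 571: h=10, slot 10 empty → index 10.
Insert 521: h=4, slot 4 empty → index 4.
Insert 763: h=4, slot 4 occupied → index 5.
Insert 202: h=4, slots 4,5 occupied → index 6.
Insert 730: h=4, slots 4,5,6 occupied → index 7.
Table: [_, _, _, _, 521, 763, 202, 730, _, _, 571]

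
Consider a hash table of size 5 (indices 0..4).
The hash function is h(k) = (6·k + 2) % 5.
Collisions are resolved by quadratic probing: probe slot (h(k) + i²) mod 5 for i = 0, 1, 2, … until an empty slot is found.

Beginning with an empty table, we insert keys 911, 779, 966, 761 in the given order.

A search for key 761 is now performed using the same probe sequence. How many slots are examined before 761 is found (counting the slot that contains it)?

3

Insert 911: h=3, slot 3 empty -> index 3.
Insert 779: h=1, slot 1 empty -> index 1.
Insert 966: h=3, slot 3 occupied -> index 4.
Insert 761: h=3, slots 3,4 occupied -> index 2.
Table: [_, 779, 761, 911, 966]
Lookup 761: h=3, probe 3,4,2 → found at 2.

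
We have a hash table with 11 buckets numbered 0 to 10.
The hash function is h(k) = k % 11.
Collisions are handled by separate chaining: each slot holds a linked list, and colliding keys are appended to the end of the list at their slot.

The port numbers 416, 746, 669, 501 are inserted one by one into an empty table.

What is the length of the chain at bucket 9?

416 → bucket 9
746 → bucket 9 (collision)
669 → bucket 9 (collision)
501 → bucket 6
Final buckets:
0: .
1: .
2: .
3: .
4: .
5: .
6: 501
7: .
8: .
9: 416 -> 746 -> 669
10: .

3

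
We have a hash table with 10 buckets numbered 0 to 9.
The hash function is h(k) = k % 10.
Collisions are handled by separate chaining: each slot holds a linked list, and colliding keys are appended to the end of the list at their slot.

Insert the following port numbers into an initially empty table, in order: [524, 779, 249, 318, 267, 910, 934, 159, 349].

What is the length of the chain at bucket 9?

4

524 -> bucket 4
779 -> bucket 9
249 -> bucket 9 (collision)
318 -> bucket 8
267 -> bucket 7
910 -> bucket 0
934 -> bucket 4 (collision)
159 -> bucket 9 (collision)
349 -> bucket 9 (collision)
Final buckets:
0: 910
1: —
2: —
3: —
4: 524 -> 934
5: —
6: —
7: 267
8: 318
9: 779 -> 249 -> 159 -> 349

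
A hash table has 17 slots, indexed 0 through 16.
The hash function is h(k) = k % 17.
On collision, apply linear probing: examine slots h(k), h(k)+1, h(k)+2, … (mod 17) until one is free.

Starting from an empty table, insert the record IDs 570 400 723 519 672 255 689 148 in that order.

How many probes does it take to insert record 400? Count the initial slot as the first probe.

2

570: h=9 → slot 9
400: h=9, probe 9,10 → slot 10
723: h=9, probe 9,10,11 → slot 11
519: h=9, probe 9,10,11,12 → slot 12
672: h=9, probe 9,10,11,12,13 → slot 13
255: h=0 → slot 0
689: h=9, probe 9,10,11,12,13,14 → slot 14
148: h=12, probe 12,13,14,15 → slot 15
Table: [255, —, —, —, —, —, —, —, —, 570, 400, 723, 519, 672, 689, 148, —]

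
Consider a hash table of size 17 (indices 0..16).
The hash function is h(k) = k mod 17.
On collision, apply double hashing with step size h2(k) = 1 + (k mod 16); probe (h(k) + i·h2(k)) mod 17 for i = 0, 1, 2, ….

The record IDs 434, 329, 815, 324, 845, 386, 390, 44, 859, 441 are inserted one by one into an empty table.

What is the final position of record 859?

Insert 434: h=9, slot 9 empty → index 9.
Insert 329: h=6, slot 6 empty → index 6.
Insert 815: h=16, slot 16 empty → index 16.
Insert 324: h=1, slot 1 empty → index 1.
Insert 845: h=12, slot 12 empty → index 12.
Insert 386: h=12, h2=3, slot 12 occupied → index 15.
Insert 390: h=16, h2=7, slots 16,6 occupied → index 13.
Insert 44: h=10, slot 10 empty → index 10.
Insert 859: h=9, h2=12, slot 9 occupied → index 4.
Insert 441: h=16, h2=10, slots 16,9 occupied → index 2.
Table: [∅, 324, 441, ∅, 859, ∅, 329, ∅, ∅, 434, 44, ∅, 845, 390, ∅, 386, 815]

4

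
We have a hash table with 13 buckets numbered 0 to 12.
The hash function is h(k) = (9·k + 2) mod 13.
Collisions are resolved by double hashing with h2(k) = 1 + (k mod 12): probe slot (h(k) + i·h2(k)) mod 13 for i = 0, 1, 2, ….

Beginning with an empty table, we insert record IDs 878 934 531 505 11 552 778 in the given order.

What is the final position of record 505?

12

878 hashes to 0; slot 0 is free -> place at 0.
934 hashes to 10; slot 10 is free -> place at 10.
531 hashes to 10, h2=4; 10 taken -> place at 1.
505 hashes to 10, h2=2; 10 taken -> place at 12.
11 hashes to 10, h2=12; 10 taken -> place at 9.
552 hashes to 4; slot 4 is free -> place at 4.
778 hashes to 10, h2=11; 10 taken -> place at 8.
Table: [878, 531, —, —, 552, —, —, —, 778, 11, 934, —, 505]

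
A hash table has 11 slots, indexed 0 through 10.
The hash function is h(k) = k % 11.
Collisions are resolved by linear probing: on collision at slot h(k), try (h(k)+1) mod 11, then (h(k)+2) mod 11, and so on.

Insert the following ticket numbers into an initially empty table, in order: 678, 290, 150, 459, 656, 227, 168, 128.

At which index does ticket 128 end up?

1

678: h=7 → slot 7
290: h=4 → slot 4
150: h=7, probe 7,8 → slot 8
459: h=8, probe 8,9 → slot 9
656: h=7, probe 7,8,9,10 → slot 10
227: h=7, probe 7,8,9,10,0 → slot 0
168: h=3 → slot 3
128: h=7, probe 7,8,9,10,0,1 → slot 1
Table: [227, 128, —, 168, 290, —, —, 678, 150, 459, 656]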